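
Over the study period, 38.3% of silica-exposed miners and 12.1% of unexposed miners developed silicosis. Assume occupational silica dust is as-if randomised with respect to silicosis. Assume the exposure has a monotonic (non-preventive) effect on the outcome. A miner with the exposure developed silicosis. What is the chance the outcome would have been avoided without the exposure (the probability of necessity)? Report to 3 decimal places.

PN ≈ 0.684

p₁ = 0.383, p₀ = 0.121.
Under exogeneity and monotonicity, PN = (p₁ − p₀) / p₁.
PN = (0.383 − 0.121) / 0.383 = 0.262 / 0.383 ≈ 0.6841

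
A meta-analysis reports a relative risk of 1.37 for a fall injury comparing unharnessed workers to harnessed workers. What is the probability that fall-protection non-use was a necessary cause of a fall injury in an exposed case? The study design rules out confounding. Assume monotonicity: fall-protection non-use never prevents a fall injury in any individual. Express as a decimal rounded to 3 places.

PN ≈ 0.270

Under exogeneity and monotonicity, PN = (RR − 1) / RR = 1 − 1/RR.
PN = (1.37 − 1) / 1.37 = 0.37 / 1.37 ≈ 0.2701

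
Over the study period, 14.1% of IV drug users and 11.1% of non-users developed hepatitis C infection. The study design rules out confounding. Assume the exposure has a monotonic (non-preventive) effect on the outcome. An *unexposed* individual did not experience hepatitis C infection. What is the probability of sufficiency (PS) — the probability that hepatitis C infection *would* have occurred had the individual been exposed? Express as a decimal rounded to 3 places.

PS ≈ 0.034

p₁ = 0.141, p₀ = 0.111.
Under exogeneity and monotonicity, PS = (p₁ − p₀) / (1 − p₀).
PS = (0.141 − 0.111) / (1 − 0.111) = 0.03 / 0.889 ≈ 0.0337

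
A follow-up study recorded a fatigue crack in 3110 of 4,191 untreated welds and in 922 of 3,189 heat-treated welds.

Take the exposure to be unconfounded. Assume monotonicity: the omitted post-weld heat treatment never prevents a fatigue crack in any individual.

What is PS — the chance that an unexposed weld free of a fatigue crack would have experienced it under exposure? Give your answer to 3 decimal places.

PS ≈ 0.637

p₁ = P(outcome | exposed) = 3110/4191 = 0.74207
p₀ = P(outcome | unexposed) = 922/3189 = 0.28912
Under exogeneity and monotonicity, PS = (p₁ − p₀) / (1 − p₀).
PS = (0.74207 − 0.28912) / (1 − 0.28912) = 0.45295 / 0.71088 ≈ 0.6372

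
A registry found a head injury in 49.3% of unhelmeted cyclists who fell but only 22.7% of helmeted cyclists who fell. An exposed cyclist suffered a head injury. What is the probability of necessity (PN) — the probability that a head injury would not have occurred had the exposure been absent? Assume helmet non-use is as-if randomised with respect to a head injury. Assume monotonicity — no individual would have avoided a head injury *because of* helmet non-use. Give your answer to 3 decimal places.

p₁ = 0.493, p₀ = 0.227.
Under exogeneity and monotonicity, PN = (p₁ − p₀) / p₁.
PN = (0.493 − 0.227) / 0.493 = 0.266 / 0.493 ≈ 0.5396

PN ≈ 0.540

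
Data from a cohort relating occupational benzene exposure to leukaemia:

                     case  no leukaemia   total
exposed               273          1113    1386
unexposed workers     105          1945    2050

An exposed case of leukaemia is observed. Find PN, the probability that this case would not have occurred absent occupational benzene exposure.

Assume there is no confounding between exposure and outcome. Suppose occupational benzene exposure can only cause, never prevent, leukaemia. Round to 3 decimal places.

PN ≈ 0.740

p₁ = P(outcome | exposed) = 273/1386 = 0.19697
p₀ = P(outcome | unexposed) = 105/2050 = 0.05122
Under exogeneity and monotonicity, PN = (p₁ − p₀) / p₁.
PN = (0.19697 − 0.05122) / 0.19697 = 0.14575 / 0.19697 ≈ 0.7400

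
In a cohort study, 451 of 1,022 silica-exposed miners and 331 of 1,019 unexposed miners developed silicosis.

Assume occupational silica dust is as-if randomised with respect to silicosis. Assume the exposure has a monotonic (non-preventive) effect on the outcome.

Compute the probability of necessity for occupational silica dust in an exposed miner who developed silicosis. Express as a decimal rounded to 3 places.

p₁ = P(outcome | exposed) = 451/1022 = 0.44129
p₀ = P(outcome | unexposed) = 331/1019 = 0.32483
Under exogeneity and monotonicity, PN = (p₁ − p₀) / p₁.
PN = (0.44129 − 0.32483) / 0.44129 = 0.11646 / 0.44129 ≈ 0.2639

PN ≈ 0.264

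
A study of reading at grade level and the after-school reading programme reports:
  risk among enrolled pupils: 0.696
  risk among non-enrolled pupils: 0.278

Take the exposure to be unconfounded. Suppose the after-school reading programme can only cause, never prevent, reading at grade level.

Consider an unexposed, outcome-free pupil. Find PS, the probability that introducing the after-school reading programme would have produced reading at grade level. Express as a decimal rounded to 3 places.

Let p₁ = 0.696, p₀ = 0.278.
Under exogeneity and monotonicity, PS = (p₁ − p₀) / (1 − p₀).
PS = (0.696 − 0.278) / (1 − 0.278) = 0.418 / 0.722 ≈ 0.5789

PS ≈ 0.579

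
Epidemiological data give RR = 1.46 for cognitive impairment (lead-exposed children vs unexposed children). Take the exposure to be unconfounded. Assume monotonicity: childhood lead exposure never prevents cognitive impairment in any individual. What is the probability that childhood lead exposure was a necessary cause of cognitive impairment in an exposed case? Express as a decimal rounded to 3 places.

Under exogeneity and monotonicity, PN = (RR − 1) / RR = 1 − 1/RR.
PN = (1.46 − 1) / 1.46 = 0.46 / 1.46 ≈ 0.3151

PN ≈ 0.315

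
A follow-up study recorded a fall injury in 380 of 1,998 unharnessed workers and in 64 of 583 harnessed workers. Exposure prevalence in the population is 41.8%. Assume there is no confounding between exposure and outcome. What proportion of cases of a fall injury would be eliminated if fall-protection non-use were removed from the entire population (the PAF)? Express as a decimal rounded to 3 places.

PAF ≈ 0.234

p₁ = P(outcome | exposed) = 380/1998 = 0.19019
p₀ = P(outcome | unexposed) = 64/583 = 0.10978
Overall risk P(Y=1) = π·p₁ + (1−π)·p₀ = 0.418×0.19019 + 0.582×0.10978 = 0.14339.
Under exogeneity, PAF = [P(Y=1) − p₀] / P(Y=1).
PAF = (0.14339 − 0.10978) / 0.14339 ≈ 0.2344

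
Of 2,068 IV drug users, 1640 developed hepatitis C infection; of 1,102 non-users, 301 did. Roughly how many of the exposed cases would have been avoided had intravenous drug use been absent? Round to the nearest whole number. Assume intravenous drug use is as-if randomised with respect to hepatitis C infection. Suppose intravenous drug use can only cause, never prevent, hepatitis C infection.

about 1075 cases

p₁ = P(outcome | exposed) = 1640/2068 = 0.79304
p₀ = P(outcome | unexposed) = 301/1102 = 0.27314
PN = (p₁ − p₀)/p₁ = (0.79304 − 0.27314) / 0.79304 ≈ 0.65558.
Attributable cases ≈ PN × (exposed cases) = 0.65558 × 1640 ≈ 1075.15.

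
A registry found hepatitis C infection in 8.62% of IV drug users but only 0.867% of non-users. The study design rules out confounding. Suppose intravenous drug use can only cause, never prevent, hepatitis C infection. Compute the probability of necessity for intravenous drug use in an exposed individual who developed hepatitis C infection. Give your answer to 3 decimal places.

p₁ = 0.0862, p₀ = 0.00867.
Under exogeneity and monotonicity, PN = (p₁ − p₀) / p₁.
PN = (0.0862 − 0.00867) / 0.0862 = 0.07753 / 0.0862 ≈ 0.8994

PN ≈ 0.899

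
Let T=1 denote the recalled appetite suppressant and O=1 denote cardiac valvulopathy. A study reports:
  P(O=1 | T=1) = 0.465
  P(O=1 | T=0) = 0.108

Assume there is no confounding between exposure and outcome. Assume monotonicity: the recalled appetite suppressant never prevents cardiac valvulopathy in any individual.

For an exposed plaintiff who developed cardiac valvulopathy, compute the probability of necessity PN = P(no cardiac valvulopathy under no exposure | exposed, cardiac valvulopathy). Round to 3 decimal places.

Let p₁ = 0.465, p₀ = 0.108.
Under exogeneity and monotonicity, PN = (p₁ − p₀) / p₁.
PN = (0.465 − 0.108) / 0.465 = 0.357 / 0.465 ≈ 0.7677

PN ≈ 0.768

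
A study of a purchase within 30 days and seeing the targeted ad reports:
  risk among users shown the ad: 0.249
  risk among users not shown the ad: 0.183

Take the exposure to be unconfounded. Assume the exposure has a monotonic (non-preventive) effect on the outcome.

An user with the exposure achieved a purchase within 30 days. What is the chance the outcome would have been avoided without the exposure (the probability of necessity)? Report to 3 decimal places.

Let p₁ = 0.249, p₀ = 0.183.
Under exogeneity and monotonicity, PN = (p₁ − p₀) / p₁.
PN = (0.249 − 0.183) / 0.249 = 0.066 / 0.249 ≈ 0.2651

PN ≈ 0.265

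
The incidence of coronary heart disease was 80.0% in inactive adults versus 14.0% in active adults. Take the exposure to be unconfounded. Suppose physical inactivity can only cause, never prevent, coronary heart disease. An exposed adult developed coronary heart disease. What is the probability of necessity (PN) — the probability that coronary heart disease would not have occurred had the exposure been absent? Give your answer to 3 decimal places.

p₁ = 0.8, p₀ = 0.14.
Under exogeneity and monotonicity, PN = (p₁ − p₀) / p₁.
PN = (0.8 − 0.14) / 0.8 = 0.66 / 0.8 ≈ 0.8250

PN ≈ 0.825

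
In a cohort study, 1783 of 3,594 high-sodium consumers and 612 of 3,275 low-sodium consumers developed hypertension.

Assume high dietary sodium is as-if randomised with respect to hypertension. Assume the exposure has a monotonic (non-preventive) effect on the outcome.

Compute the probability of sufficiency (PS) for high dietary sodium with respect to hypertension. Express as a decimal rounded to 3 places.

p₁ = P(outcome | exposed) = 1783/3594 = 0.4961
p₀ = P(outcome | unexposed) = 612/3275 = 0.18687
Under exogeneity and monotonicity, PS = (p₁ − p₀) / (1 − p₀).
PS = (0.4961 − 0.18687) / (1 − 0.18687) = 0.30923 / 0.81313 ≈ 0.3803

PS ≈ 0.380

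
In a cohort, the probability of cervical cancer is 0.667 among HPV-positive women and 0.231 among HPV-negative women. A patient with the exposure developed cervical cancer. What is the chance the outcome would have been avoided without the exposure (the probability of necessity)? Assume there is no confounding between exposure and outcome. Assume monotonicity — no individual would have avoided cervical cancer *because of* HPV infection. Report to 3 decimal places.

PN ≈ 0.654

Let p₁ = 0.667, p₀ = 0.231.
Under exogeneity and monotonicity, PN = (p₁ − p₀) / p₁.
PN = (0.667 − 0.231) / 0.667 = 0.436 / 0.667 ≈ 0.6537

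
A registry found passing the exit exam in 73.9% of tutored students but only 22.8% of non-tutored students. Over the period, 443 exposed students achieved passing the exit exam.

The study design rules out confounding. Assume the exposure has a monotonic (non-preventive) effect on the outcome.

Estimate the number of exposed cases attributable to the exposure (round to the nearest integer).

about 306 cases

p₁ = 0.739, p₀ = 0.228.
PN = (p₁ − p₀)/p₁ = (0.739 − 0.228) / 0.739 ≈ 0.69147.
Attributable cases ≈ PN × (exposed cases) = 0.69147 × 443 ≈ 306.32.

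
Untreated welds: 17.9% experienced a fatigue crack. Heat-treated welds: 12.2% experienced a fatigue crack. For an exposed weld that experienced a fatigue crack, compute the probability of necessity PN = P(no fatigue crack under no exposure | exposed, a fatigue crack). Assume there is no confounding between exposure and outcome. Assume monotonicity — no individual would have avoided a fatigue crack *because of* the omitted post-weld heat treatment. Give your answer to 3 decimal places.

PN ≈ 0.318

p₁ = 0.179, p₀ = 0.122.
Under exogeneity and monotonicity, PN = (p₁ − p₀) / p₁.
PN = (0.179 − 0.122) / 0.179 = 0.057 / 0.179 ≈ 0.3184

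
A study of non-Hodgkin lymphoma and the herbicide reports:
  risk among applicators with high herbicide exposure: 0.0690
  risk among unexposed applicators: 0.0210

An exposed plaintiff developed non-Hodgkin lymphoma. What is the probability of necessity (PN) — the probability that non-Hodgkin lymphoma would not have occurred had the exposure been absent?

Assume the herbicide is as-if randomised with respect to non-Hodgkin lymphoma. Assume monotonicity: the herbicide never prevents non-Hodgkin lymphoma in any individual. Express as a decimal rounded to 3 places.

PN ≈ 0.696

Let p₁ = 0.069, p₀ = 0.021.
Under exogeneity and monotonicity, PN = (p₁ − p₀) / p₁.
PN = (0.069 − 0.021) / 0.069 = 0.048 / 0.069 ≈ 0.6957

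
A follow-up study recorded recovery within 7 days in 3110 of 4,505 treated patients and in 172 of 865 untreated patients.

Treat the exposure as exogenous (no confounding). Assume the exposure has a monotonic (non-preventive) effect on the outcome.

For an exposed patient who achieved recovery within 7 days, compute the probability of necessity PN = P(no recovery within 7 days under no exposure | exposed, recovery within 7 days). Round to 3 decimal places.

p₁ = P(outcome | exposed) = 3110/4505 = 0.69034
p₀ = P(outcome | unexposed) = 172/865 = 0.19884
Under exogeneity and monotonicity, PN = (p₁ − p₀) / p₁.
PN = (0.69034 − 0.19884) / 0.69034 = 0.4915 / 0.69034 ≈ 0.7120

PN ≈ 0.712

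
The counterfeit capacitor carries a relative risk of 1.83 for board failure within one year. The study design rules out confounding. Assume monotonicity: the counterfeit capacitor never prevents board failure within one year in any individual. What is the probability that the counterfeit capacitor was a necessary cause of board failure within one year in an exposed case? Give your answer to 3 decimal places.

Under exogeneity and monotonicity, PN = (RR − 1) / RR = 1 − 1/RR.
PN = (1.83 − 1) / 1.83 = 0.83 / 1.83 ≈ 0.4536

PN ≈ 0.454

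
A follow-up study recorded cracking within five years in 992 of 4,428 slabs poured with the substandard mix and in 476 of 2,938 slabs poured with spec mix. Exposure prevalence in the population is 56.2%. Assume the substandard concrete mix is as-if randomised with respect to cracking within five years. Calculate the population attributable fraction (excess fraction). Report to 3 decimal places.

PAF ≈ 0.177

p₁ = P(outcome | exposed) = 992/4428 = 0.22403
p₀ = P(outcome | unexposed) = 476/2938 = 0.16201
Overall risk P(Y=1) = π·p₁ + (1−π)·p₀ = 0.562×0.22403 + 0.438×0.16201 = 0.19687.
Under exogeneity, PAF = [P(Y=1) − p₀] / P(Y=1).
PAF = (0.19687 − 0.16201) / 0.19687 ≈ 0.1770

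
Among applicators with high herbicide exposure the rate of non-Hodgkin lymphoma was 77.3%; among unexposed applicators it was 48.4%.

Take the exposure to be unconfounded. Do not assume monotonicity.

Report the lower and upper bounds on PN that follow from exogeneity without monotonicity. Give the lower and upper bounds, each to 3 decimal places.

p₁ = 0.773, p₀ = 0.484.
Under exogeneity alone the bounds on PN are max{0,(p₁−p₀)/p₁} ≤ PN ≤ min{1,(1−p₀)/p₁}.
  lower = (p₁ − p₀)/p₁ = 0.289 / 0.773 ≈ 0.3739
  upper = min{1, (1 − p₀)/p₁} = 0.516 / 0.773 ≈ 0.6675

0.374 ≤ PN ≤ 0.668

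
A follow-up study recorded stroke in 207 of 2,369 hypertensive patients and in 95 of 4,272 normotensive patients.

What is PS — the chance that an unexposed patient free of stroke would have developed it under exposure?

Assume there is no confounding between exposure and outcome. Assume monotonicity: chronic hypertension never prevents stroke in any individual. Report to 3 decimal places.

PS ≈ 0.067

p₁ = P(outcome | exposed) = 207/2369 = 0.087379
p₀ = P(outcome | unexposed) = 95/4272 = 0.022238
Under exogeneity and monotonicity, PS = (p₁ − p₀) / (1 − p₀).
PS = (0.087379 − 0.022238) / (1 − 0.022238) = 0.065141 / 0.97776 ≈ 0.0666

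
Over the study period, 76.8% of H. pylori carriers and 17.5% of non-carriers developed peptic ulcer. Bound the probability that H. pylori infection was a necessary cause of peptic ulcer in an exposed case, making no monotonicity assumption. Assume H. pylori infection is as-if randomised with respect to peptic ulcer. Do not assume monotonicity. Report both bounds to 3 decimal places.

0.772 ≤ PN ≤ 1.000

p₁ = 0.768, p₀ = 0.175.
Under exogeneity alone the bounds on PN are max{0,(p₁−p₀)/p₁} ≤ PN ≤ min{1,(1−p₀)/p₁}.
  lower = (p₁ − p₀)/p₁ = 0.593 / 0.768 ≈ 0.7721
  upper = min{1, (1 − p₀)/p₁} = 0.825 / 0.768 ≈ 1.0742 → capped at 1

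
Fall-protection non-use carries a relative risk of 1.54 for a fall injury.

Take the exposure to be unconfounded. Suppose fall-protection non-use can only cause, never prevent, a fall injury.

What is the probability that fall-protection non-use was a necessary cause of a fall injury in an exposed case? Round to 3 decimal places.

Under exogeneity and monotonicity, PN = (RR − 1) / RR = 1 − 1/RR.
PN = (1.54 − 1) / 1.54 = 0.54 / 1.54 ≈ 0.3506

PN ≈ 0.351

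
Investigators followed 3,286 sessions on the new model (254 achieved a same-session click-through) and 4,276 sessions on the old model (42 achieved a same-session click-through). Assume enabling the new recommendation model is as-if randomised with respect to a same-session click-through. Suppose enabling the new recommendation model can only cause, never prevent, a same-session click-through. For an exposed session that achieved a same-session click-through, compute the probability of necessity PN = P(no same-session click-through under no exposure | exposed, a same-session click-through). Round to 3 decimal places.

PN ≈ 0.873

p₁ = P(outcome | exposed) = 254/3286 = 0.077298
p₀ = P(outcome | unexposed) = 42/4276 = 0.0098223
Under exogeneity and monotonicity, PN = (p₁ − p₀) / p₁.
PN = (0.077298 − 0.0098223) / 0.077298 = 0.067475 / 0.077298 ≈ 0.8729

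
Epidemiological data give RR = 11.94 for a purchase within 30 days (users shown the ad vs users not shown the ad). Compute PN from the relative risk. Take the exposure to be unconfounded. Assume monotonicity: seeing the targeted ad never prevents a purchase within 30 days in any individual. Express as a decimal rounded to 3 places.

PN ≈ 0.916

Under exogeneity and monotonicity, PN = (RR − 1) / RR = 1 − 1/RR.
PN = (11.94 − 1) / 11.94 = 10.94 / 11.94 ≈ 0.9162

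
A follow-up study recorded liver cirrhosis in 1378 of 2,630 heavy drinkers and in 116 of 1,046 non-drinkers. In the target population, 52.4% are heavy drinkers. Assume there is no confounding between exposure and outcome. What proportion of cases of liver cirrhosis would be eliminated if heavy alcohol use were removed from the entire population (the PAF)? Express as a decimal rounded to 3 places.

p₁ = P(outcome | exposed) = 1378/2630 = 0.52395
p₀ = P(outcome | unexposed) = 116/1046 = 0.1109
Overall risk P(Y=1) = π·p₁ + (1−π)·p₀ = 0.524×0.52395 + 0.476×0.1109 = 0.32734.
Under exogeneity, PAF = [P(Y=1) − p₀] / P(Y=1).
PAF = (0.32734 − 0.1109) / 0.32734 ≈ 0.6612

PAF ≈ 0.661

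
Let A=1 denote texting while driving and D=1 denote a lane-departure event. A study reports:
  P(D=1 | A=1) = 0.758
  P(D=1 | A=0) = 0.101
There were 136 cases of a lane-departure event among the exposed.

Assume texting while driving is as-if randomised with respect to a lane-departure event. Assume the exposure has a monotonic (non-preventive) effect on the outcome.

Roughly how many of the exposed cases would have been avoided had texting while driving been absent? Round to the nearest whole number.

about 118 cases

Let p₁ = 0.758, p₀ = 0.101.
PN = (p₁ − p₀)/p₁ = (0.758 − 0.101) / 0.758 ≈ 0.86675.
Attributable cases ≈ PN × (exposed cases) = 0.86675 × 136 ≈ 117.88.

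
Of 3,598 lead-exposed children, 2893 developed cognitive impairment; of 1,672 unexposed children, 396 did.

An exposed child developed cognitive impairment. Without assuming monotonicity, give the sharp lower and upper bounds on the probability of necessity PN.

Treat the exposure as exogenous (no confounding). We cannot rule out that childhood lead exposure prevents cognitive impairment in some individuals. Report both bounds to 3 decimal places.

p₁ = P(outcome | exposed) = 2893/3598 = 0.80406
p₀ = P(outcome | unexposed) = 396/1672 = 0.23684
Under exogeneity alone the bounds on PN are max{0,(p₁−p₀)/p₁} ≤ PN ≤ min{1,(1−p₀)/p₁}.
  lower = (p₁ − p₀)/p₁ = 0.56722 / 0.80406 ≈ 0.7054
  upper = min{1, (1 − p₀)/p₁} = 0.76316 / 0.80406 ≈ 0.9491

0.705 ≤ PN ≤ 0.949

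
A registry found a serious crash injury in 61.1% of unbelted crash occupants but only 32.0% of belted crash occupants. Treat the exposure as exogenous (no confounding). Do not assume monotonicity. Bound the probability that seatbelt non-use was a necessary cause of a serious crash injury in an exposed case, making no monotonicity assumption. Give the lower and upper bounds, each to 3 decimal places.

p₁ = 0.611, p₀ = 0.32.
Under exogeneity alone the bounds on PN are max{0,(p₁−p₀)/p₁} ≤ PN ≤ min{1,(1−p₀)/p₁}.
  lower = (p₁ − p₀)/p₁ = 0.291 / 0.611 ≈ 0.4763
  upper = min{1, (1 − p₀)/p₁} = 0.68 / 0.611 ≈ 1.1129 → capped at 1

0.476 ≤ PN ≤ 1.000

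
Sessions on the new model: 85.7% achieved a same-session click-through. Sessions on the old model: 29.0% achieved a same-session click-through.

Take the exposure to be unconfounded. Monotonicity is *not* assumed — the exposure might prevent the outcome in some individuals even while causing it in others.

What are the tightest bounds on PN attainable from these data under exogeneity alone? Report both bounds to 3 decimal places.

p₁ = 0.857, p₀ = 0.29.
Under exogeneity alone the bounds on PN are max{0,(p₁−p₀)/p₁} ≤ PN ≤ min{1,(1−p₀)/p₁}.
  lower = (p₁ − p₀)/p₁ = 0.567 / 0.857 ≈ 0.6616
  upper = min{1, (1 − p₀)/p₁} = 0.71 / 0.857 ≈ 0.8285

0.662 ≤ PN ≤ 0.828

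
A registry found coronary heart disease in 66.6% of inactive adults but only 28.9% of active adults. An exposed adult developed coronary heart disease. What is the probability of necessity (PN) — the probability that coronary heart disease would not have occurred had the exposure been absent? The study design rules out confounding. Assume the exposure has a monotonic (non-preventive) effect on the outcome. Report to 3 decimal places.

p₁ = 0.666, p₀ = 0.289.
Under exogeneity and monotonicity, PN = (p₁ − p₀) / p₁.
PN = (0.666 − 0.289) / 0.666 = 0.377 / 0.666 ≈ 0.5661

PN ≈ 0.566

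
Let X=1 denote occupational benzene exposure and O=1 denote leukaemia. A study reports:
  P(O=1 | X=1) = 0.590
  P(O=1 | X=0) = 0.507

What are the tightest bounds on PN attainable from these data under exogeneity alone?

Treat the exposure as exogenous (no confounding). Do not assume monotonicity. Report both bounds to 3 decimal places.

Let p₁ = 0.59, p₀ = 0.507.
Under exogeneity alone the bounds on PN are max{0,(p₁−p₀)/p₁} ≤ PN ≤ min{1,(1−p₀)/p₁}.
  lower = (p₁ − p₀)/p₁ = 0.083 / 0.59 ≈ 0.1407
  upper = min{1, (1 − p₀)/p₁} = 0.493 / 0.59 ≈ 0.8356

0.141 ≤ PN ≤ 0.836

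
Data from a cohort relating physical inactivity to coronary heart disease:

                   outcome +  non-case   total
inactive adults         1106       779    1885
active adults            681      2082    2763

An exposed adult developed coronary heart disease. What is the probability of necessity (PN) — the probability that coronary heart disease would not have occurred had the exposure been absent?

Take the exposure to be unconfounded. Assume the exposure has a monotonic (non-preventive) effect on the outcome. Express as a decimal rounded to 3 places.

PN ≈ 0.580

p₁ = P(outcome | exposed) = 1106/1885 = 0.58674
p₀ = P(outcome | unexposed) = 681/2763 = 0.24647
Under exogeneity and monotonicity, PN = (p₁ − p₀)/p₁.
PN = (0.58674 − 0.24647) / 0.58674 ≈ 0.5799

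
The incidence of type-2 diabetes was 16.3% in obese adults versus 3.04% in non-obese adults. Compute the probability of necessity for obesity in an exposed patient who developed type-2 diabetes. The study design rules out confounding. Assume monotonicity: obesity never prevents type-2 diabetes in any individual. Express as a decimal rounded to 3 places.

p₁ = 0.163, p₀ = 0.0304.
Under exogeneity and monotonicity, PN = (p₁ − p₀) / p₁.
PN = (0.163 − 0.0304) / 0.163 = 0.1326 / 0.163 ≈ 0.8135

PN ≈ 0.813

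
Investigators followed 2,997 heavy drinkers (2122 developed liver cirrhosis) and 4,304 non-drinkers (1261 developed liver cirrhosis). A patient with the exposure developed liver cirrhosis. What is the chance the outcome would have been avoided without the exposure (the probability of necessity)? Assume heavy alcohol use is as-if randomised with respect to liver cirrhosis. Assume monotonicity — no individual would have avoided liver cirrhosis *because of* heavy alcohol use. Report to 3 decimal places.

PN ≈ 0.586

p₁ = P(outcome | exposed) = 2122/2997 = 0.70804
p₀ = P(outcome | unexposed) = 1261/4304 = 0.29298
Under exogeneity and monotonicity, PN = (p₁ − p₀) / p₁.
PN = (0.70804 − 0.29298) / 0.70804 = 0.41506 / 0.70804 ≈ 0.5862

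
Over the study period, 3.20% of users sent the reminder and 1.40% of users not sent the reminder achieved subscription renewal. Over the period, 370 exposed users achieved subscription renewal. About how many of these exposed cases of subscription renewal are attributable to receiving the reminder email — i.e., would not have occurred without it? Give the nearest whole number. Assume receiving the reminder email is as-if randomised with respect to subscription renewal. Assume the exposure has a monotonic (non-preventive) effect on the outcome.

p₁ = 0.032, p₀ = 0.014.
PN = (p₁ − p₀)/p₁ = (0.032 − 0.014) / 0.032 ≈ 0.56250.
Attributable cases ≈ PN × (exposed cases) = 0.56250 × 370 ≈ 208.12.

about 208 cases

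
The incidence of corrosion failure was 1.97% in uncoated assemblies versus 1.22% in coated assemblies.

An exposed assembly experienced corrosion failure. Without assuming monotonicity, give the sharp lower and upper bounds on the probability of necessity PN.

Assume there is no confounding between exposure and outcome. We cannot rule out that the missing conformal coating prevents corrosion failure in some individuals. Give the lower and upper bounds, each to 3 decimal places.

p₁ = 0.0197, p₀ = 0.0122.
Under exogeneity alone the bounds on PN are max{0,(p₁−p₀)/p₁} ≤ PN ≤ min{1,(1−p₀)/p₁}.
  lower = (p₁ − p₀)/p₁ = 0.0075 / 0.0197 ≈ 0.3807
  upper = min{1, (1 − p₀)/p₁} = 0.9878 / 0.0197 ≈ 50.1421 → capped at 1

0.381 ≤ PN ≤ 1.000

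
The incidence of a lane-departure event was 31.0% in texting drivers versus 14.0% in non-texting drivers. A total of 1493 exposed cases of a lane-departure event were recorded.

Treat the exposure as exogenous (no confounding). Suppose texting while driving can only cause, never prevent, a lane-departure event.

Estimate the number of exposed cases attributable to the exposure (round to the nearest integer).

p₁ = 0.31, p₀ = 0.14.
PN = (p₁ − p₀)/p₁ = (0.31 − 0.14) / 0.31 ≈ 0.54839.
Attributable cases ≈ PN × (exposed cases) = 0.54839 × 1493 ≈ 818.74.

about 819 cases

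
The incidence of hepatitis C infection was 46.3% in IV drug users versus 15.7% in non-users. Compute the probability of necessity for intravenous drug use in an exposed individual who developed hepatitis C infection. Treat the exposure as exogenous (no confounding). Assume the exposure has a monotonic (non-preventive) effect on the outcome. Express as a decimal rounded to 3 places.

PN ≈ 0.661

p₁ = 0.463, p₀ = 0.157.
Under exogeneity and monotonicity, PN = (p₁ − p₀) / p₁.
PN = (0.463 − 0.157) / 0.463 = 0.306 / 0.463 ≈ 0.6609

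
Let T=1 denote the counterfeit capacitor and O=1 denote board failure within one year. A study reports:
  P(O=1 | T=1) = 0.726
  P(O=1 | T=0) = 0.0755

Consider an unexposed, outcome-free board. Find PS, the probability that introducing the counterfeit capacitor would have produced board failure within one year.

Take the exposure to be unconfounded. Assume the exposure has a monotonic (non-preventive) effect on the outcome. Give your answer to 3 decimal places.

PS ≈ 0.704

Let p₁ = 0.726, p₀ = 0.0755.
Under exogeneity and monotonicity, PS = (p₁ − p₀) / (1 − p₀).
PS = (0.726 − 0.0755) / (1 − 0.0755) = 0.6505 / 0.9245 ≈ 0.7036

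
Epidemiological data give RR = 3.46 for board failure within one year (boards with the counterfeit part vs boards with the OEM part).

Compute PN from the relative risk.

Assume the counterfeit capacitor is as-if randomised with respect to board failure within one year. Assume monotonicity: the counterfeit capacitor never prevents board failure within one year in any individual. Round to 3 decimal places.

Under exogeneity and monotonicity, PN = (RR − 1) / RR = 1 − 1/RR.
PN = (3.46 − 1) / 3.46 = 2.46 / 3.46 ≈ 0.7110

PN ≈ 0.711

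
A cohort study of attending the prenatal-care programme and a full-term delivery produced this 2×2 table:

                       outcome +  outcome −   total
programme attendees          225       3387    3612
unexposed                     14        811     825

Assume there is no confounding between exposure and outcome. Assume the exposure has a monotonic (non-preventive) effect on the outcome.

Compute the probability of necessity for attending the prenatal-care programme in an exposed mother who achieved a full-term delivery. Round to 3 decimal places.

PN ≈ 0.728

p₁ = P(outcome | exposed) = 225/3612 = 0.062292
p₀ = P(outcome | unexposed) = 14/825 = 0.01697
Under exogeneity and monotonicity, PN = (p₁ − p₀)/p₁.
PN = (0.062292 − 0.01697) / 0.062292 ≈ 0.7276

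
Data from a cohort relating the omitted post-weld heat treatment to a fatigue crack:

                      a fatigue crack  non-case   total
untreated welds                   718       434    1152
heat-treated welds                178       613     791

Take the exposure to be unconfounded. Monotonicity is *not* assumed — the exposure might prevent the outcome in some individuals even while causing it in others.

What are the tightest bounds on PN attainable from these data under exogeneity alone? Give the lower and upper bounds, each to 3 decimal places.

p₁ = P(outcome | exposed) = 718/1152 = 0.62326
p₀ = P(outcome | unexposed) = 178/791 = 0.22503
Under exogeneity alone the bounds on PN are max{0,(p₁−p₀)/p₁} ≤ PN ≤ min{1,(1−p₀)/p₁}.
  lower = (p₁ − p₀)/p₁ = 0.39823 / 0.62326 ≈ 0.6389
  upper = min{1, (1 − p₀)/p₁} = 0.77497 / 0.62326 ≈ 1.2434 → capped at 1

0.639 ≤ PN ≤ 1.000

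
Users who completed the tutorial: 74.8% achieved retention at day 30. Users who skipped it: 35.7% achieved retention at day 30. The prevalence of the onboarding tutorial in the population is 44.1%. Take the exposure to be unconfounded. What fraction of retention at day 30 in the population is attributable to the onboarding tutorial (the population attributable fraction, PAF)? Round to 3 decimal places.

p₁ = 0.748, p₀ = 0.357.
Overall risk P(Y=1) = π·p₁ + (1−π)·p₀ = 0.441×0.748 + 0.559×0.357 = 0.52943.
Under exogeneity, PAF = [P(Y=1) − p₀] / P(Y=1).
PAF = (0.52943 − 0.357) / 0.52943 ≈ 0.3257

PAF ≈ 0.326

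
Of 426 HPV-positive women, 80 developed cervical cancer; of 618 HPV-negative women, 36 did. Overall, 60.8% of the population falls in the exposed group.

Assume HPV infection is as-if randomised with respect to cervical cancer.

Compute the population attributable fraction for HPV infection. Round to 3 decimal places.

p₁ = P(outcome | exposed) = 80/426 = 0.18779
p₀ = P(outcome | unexposed) = 36/618 = 0.058252
Overall risk P(Y=1) = π·p₁ + (1−π)·p₀ = 0.608×0.18779 + 0.392×0.058252 = 0.13701.
Under exogeneity, PAF = [P(Y=1) − p₀] / P(Y=1).
PAF = (0.13701 − 0.058252) / 0.13701 ≈ 0.5748

PAF ≈ 0.575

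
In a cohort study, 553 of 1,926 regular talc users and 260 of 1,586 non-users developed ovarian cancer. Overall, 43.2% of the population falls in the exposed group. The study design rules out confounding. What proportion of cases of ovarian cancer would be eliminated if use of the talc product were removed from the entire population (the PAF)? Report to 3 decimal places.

PAF ≈ 0.245

p₁ = P(outcome | exposed) = 553/1926 = 0.28712
p₀ = P(outcome | unexposed) = 260/1586 = 0.16393
Overall risk P(Y=1) = π·p₁ + (1−π)·p₀ = 0.432×0.28712 + 0.568×0.16393 = 0.21715.
Under exogeneity, PAF = [P(Y=1) − p₀] / P(Y=1).
PAF = (0.21715 − 0.16393) / 0.21715 ≈ 0.2451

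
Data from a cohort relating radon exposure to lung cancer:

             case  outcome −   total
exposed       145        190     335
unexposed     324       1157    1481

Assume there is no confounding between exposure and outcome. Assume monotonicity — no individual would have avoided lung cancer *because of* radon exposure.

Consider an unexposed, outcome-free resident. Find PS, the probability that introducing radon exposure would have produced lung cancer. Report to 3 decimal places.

PS ≈ 0.274

p₁ = P(outcome | exposed) = 145/335 = 0.43284
p₀ = P(outcome | unexposed) = 324/1481 = 0.21877
Under exogeneity and monotonicity, PS = (p₁ − p₀)/(1 − p₀).
PS = (0.43284 − 0.21877) / 0.78123 ≈ 0.2740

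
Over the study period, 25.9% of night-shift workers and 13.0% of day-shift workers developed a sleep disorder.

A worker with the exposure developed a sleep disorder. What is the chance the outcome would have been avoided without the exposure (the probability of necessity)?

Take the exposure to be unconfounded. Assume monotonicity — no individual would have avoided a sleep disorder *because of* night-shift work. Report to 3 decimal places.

PN ≈ 0.498

p₁ = 0.259, p₀ = 0.13.
Under exogeneity and monotonicity, PN = (p₁ − p₀) / p₁.
PN = (0.259 − 0.13) / 0.259 = 0.129 / 0.259 ≈ 0.4981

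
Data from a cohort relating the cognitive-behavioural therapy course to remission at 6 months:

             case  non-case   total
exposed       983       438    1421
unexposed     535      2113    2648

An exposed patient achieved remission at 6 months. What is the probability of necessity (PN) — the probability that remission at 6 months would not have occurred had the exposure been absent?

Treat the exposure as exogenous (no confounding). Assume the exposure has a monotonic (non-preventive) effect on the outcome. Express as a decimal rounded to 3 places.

p₁ = P(outcome | exposed) = 983/1421 = 0.69177
p₀ = P(outcome | unexposed) = 535/2648 = 0.20204
Under exogeneity and monotonicity, PN = (p₁ − p₀)/p₁.
PN = (0.69177 − 0.20204) / 0.69177 ≈ 0.7079

PN ≈ 0.708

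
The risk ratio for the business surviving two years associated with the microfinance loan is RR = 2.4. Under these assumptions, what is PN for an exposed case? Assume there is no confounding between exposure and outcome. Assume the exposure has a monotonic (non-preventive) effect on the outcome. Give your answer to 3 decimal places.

Under exogeneity and monotonicity, PN = (RR − 1) / RR = 1 − 1/RR.
PN = (2.4 − 1) / 2.4 = 1.4 / 2.4 ≈ 0.5833

PN ≈ 0.583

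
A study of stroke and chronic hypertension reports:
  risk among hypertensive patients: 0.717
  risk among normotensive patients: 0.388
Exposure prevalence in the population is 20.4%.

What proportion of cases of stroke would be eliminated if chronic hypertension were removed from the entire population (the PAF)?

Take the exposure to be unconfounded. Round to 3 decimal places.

Let p₁ = 0.717, p₀ = 0.388.
Overall risk P(Y=1) = π·p₁ + (1−π)·p₀ = 0.204×0.717 + 0.796×0.388 = 0.45512.
Under exogeneity, PAF = [P(Y=1) − p₀] / P(Y=1).
PAF = (0.45512 − 0.388) / 0.45512 ≈ 0.1475

PAF ≈ 0.147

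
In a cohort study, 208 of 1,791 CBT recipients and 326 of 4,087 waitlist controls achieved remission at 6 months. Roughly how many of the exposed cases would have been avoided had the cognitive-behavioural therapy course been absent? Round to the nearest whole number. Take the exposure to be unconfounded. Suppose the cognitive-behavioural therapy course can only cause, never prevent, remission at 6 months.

about 65 cases

p₁ = P(outcome | exposed) = 208/1791 = 0.11614
p₀ = P(outcome | unexposed) = 326/4087 = 0.079765
PN = (p₁ − p₀)/p₁ = (0.11614 − 0.079765) / 0.11614 ≈ 0.31318.
Attributable cases ≈ PN × (exposed cases) = 0.31318 × 208 ≈ 65.14.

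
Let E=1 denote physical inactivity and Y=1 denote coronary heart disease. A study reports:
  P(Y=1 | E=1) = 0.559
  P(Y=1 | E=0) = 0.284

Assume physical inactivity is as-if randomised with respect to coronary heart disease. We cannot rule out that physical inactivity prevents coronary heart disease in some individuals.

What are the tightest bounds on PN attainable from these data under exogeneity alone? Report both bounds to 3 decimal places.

Let p₁ = 0.559, p₀ = 0.284.
Under exogeneity alone the bounds on PN are max{0,(p₁−p₀)/p₁} ≤ PN ≤ min{1,(1−p₀)/p₁}.
  lower = (p₁ − p₀)/p₁ = 0.275 / 0.559 ≈ 0.4919
  upper = min{1, (1 − p₀)/p₁} = 0.716 / 0.559 ≈ 1.2809 → capped at 1

0.492 ≤ PN ≤ 1.000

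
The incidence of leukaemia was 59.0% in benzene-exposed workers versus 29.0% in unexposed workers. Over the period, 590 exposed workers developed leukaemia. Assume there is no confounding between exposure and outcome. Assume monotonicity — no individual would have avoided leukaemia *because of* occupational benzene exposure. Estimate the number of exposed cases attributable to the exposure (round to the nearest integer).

about 300 cases

p₁ = 0.59, p₀ = 0.29.
PN = (p₁ − p₀)/p₁ = (0.59 − 0.29) / 0.59 ≈ 0.50847.
Attributable cases ≈ PN × (exposed cases) = 0.50847 × 590 ≈ 300.00.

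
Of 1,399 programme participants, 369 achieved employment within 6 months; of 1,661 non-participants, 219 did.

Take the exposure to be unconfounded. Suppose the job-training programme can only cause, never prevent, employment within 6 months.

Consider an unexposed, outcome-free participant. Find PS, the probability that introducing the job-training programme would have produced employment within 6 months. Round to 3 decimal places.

PS ≈ 0.152

p₁ = P(outcome | exposed) = 369/1399 = 0.26376
p₀ = P(outcome | unexposed) = 219/1661 = 0.13185
Under exogeneity and monotonicity, PS = (p₁ − p₀) / (1 − p₀).
PS = (0.26376 − 0.13185) / (1 − 0.13185) = 0.13191 / 0.86815 ≈ 0.1519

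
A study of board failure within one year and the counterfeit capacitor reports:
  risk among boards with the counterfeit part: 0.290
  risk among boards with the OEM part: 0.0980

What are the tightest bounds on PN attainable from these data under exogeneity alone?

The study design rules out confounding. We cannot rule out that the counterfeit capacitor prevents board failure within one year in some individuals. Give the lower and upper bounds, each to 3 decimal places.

Let p₁ = 0.29, p₀ = 0.098.
Under exogeneity alone the bounds on PN are max{0,(p₁−p₀)/p₁} ≤ PN ≤ min{1,(1−p₀)/p₁}.
  lower = (p₁ − p₀)/p₁ = 0.192 / 0.29 ≈ 0.6621
  upper = min{1, (1 − p₀)/p₁} = 0.902 / 0.29 ≈ 3.1103 → capped at 1

0.662 ≤ PN ≤ 1.000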